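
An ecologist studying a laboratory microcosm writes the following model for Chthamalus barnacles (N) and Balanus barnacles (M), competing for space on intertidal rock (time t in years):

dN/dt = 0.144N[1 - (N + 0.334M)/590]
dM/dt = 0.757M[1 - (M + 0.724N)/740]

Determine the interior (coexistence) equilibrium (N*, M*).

N* ≈ 452, M* ≈ 413

Setting both brackets to zero gives the nullclines N + 0.334M = 590 and 0.724N + M = 740.
Substituting M = 740 - 0.724N into the first: N(1 - 0.334·0.724) = 590 - 0.334·740.
So N* = 343/0.758 = 452, and then M* = 740 - 0.724·452 = 413.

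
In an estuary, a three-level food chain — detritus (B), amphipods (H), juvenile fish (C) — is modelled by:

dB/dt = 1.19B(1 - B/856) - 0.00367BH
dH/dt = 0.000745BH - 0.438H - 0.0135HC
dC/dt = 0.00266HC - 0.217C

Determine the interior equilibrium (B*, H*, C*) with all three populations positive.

From dC/dt = 0: 0.00266H* = 0.217, so H* = 81.6.
From dB/dt = 0: 1.19(1 - B*/856) = 0.00367·81.6, giving B* = 856·(1 - 0.252) = 641.
From dH/dt = 0: 0.000745·641 - 0.438 = 0.0135C*, so C* = 0.0393/0.0135 = 2.91.

B* ≈ 641, H* ≈ 81.6, C* ≈ 2.91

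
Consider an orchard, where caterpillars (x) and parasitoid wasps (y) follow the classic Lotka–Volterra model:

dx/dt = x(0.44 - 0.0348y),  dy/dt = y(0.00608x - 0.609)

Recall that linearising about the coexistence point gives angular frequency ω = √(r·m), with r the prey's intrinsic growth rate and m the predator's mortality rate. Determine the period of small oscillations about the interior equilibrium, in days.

Here r = 0.44 and m = 0.609, so r·m = 0.268.
ω = √0.268 = 0.518 per day, hence T = 2π/ω ≈ 12.1 days.

T ≈ 12.1 days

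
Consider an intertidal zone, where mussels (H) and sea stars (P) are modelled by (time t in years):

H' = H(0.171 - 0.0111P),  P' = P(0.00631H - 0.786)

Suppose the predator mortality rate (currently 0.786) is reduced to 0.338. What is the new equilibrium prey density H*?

H* ≈ 53.6

At the interior fixed point, setting dP/dt = 0 with P > 0 fixes H* = (predator death rate)/(HP coefficient) — independent of the other coefficients.
With the change, H* = 0.338/0.00631 = 53.6; it falls from 125.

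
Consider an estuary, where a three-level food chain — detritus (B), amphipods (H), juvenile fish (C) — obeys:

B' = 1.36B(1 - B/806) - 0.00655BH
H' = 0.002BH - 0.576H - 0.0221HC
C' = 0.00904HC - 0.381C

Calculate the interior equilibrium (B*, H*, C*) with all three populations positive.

From dC/dt = 0: 0.00904H* = 0.381, so H* = 42.1.
From dB/dt = 0: 1.36(1 - B*/806) = 0.00655·42.1, giving B* = 806·(1 - 0.203) = 642.
From dH/dt = 0: 0.002·642 - 0.576 = 0.0221C*, so C* = 0.709/0.0221 = 32.1.

B* ≈ 642, H* ≈ 42.1, C* ≈ 32.1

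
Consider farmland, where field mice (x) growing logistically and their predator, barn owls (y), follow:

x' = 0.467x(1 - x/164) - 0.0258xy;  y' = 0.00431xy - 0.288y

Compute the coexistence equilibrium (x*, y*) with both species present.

From dy/dt = 0 with y > 0: 0.00431x* = 0.288, so x* = 66.8.
Substitute into dx/dt = 0: 0.467(1 - 66.8/164) = 0.0258y*.
The bracket is 0.593, giving y* = 0.277/0.0258 = 10.7.

x* ≈ 66.8, y* ≈ 10.7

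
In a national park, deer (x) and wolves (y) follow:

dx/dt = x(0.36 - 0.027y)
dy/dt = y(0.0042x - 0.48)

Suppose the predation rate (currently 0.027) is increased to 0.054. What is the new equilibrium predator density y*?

At the interior fixed point, setting dx/dt = 0 with x > 0 fixes y* = (prey growth rate)/(xy coefficient) — independent of the other coefficients.
With the change, y* = 0.36/0.054 = 6.67; it falls from 13.3.

y* ≈ 6.67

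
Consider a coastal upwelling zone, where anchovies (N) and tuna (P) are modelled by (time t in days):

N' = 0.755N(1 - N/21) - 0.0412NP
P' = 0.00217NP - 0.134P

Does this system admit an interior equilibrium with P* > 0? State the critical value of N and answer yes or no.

The predator equation gives dP/dt > 0 only when N > 0.134/0.00217 = 61.8.
Without the predator, N → K = 21. Since 21 < 61.8, the predator cannot invade.

Threshold N = 61.8; K < 61.8, so no, the predator goes extinct.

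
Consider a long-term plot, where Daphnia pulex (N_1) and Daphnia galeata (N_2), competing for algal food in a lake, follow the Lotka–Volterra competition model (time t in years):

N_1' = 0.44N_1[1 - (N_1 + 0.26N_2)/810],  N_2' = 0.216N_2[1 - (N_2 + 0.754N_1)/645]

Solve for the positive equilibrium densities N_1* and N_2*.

N_1* ≈ 799, N_2* ≈ 42.6

Setting both brackets to zero gives the nullclines N_1 + 0.26N_2 = 810 and 0.754N_1 + N_2 = 645.
Substituting N_2 = 645 - 0.754N_1 into the first: N_1(1 - 0.26·0.754) = 810 - 0.26·645.
So N_1* = 642/0.804 = 799, and then N_2* = 645 - 0.754·799 = 42.6.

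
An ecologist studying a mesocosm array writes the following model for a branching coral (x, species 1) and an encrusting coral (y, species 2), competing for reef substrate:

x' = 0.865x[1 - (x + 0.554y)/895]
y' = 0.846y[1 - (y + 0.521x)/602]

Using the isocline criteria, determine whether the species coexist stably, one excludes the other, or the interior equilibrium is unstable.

Compare the nullcline intercepts: K1/α12 = 895/0.554 = 1620 > K2 = 602; K2/α21 = 602/0.521 = 1160 > K1 = 895.
Since both inequalities hold, each species can invade when rare, so the interior equilibrium is stable.

stable coexistence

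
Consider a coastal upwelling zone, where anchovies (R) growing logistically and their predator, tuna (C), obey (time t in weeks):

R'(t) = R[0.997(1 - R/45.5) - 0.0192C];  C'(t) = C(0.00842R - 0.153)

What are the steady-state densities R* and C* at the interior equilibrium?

From dC/dt = 0 with C > 0: 0.00842R* = 0.153, so R* = 18.2.
Substitute into dR/dt = 0: 0.997(1 - 18.2/45.5) = 0.0192C*.
The bracket is 0.601, giving C* = 0.599/0.0192 = 31.2.

R* ≈ 18.2, C* ≈ 31.2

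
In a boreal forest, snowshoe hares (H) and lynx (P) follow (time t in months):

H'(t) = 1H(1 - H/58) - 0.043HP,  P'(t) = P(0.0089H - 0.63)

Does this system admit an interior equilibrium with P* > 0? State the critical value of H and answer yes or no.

Threshold H = 70.8; K < 70.8, so no, the predator goes extinct.

The predator equation gives dP/dt > 0 only when H > 0.63/0.0089 = 70.8.
Without the predator, H → K = 58. Since 58 < 70.8, the predator cannot invade.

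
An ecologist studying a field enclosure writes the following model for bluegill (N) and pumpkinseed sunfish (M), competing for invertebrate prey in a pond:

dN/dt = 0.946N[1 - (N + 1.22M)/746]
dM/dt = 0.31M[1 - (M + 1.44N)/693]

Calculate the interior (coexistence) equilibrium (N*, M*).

Setting both brackets to zero gives the nullclines N + 1.22M = 746 and 1.44N + M = 693.
Substituting M = 693 - 1.44N into the first: N(1 - 1.22·1.44) = 746 - 1.22·693.
So N* = -99.5/-0.757 = 131, and then M* = 693 - 1.44·131 = 504.

N* ≈ 131, M* ≈ 504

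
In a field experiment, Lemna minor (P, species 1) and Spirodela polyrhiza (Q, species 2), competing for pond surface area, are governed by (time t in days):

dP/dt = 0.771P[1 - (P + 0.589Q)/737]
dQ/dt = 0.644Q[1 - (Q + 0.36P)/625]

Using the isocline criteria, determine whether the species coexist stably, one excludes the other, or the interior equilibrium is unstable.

stable coexistence

Compare the nullcline intercepts: K1/α12 = 737/0.589 = 1250 > K2 = 625; K2/α21 = 625/0.36 = 1740 > K1 = 737.
Since both inequalities hold, each species can invade when rare, so the interior equilibrium is stable.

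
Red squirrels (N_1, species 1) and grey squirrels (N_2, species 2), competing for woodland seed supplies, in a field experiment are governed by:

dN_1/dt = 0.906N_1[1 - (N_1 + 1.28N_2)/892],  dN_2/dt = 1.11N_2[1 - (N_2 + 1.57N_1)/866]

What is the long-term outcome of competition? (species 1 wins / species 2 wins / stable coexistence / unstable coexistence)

unstable coexistence (outcome depends on initial conditions)

Compare the nullcline intercepts: K1/α12 = 892/1.28 = 697 < K2 = 866; K2/α21 = 866/1.57 = 552 < K1 = 892.
Since both are reversed, neither can invade when rare; the interior point is a saddle.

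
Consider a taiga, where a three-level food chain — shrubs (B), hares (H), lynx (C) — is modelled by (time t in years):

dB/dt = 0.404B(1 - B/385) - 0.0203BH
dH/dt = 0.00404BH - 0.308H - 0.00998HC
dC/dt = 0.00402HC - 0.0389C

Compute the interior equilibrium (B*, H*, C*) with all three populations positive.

B* ≈ 198, H* ≈ 9.68, C* ≈ 49.2

From dC/dt = 0: 0.00402H* = 0.0389, so H* = 9.68.
From dB/dt = 0: 0.404(1 - B*/385) = 0.0203·9.68, giving B* = 385·(1 - 0.486) = 198.
From dH/dt = 0: 0.00404·198 - 0.308 = 0.00998C*, so C* = 0.491/0.00998 = 49.2.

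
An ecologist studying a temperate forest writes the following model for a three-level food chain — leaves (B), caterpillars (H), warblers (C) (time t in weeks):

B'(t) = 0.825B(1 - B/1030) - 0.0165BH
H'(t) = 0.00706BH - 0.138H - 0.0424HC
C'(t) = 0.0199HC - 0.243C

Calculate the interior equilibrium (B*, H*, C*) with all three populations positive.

B* ≈ 778, H* ≈ 12.2, C* ≈ 126

From dC/dt = 0: 0.0199H* = 0.243, so H* = 12.2.
From dB/dt = 0: 0.825(1 - B*/1030) = 0.0165·12.2, giving B* = 1030·(1 - 0.244) = 778.
From dH/dt = 0: 0.00706·778 - 0.138 = 0.0424C*, so C* = 5.36/0.0424 = 126.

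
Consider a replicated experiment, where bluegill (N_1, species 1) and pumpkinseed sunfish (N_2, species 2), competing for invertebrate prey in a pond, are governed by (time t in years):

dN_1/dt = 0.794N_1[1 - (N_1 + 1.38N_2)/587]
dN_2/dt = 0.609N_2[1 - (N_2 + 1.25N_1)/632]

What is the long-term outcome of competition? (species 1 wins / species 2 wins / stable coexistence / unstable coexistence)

Compare the nullcline intercepts: K1/α12 = 587/1.38 = 425 < K2 = 632; K2/α21 = 632/1.25 = 506 < K1 = 587.
Since both are reversed, neither can invade when rare; the interior point is a saddle.

unstable coexistence (outcome depends on initial conditions)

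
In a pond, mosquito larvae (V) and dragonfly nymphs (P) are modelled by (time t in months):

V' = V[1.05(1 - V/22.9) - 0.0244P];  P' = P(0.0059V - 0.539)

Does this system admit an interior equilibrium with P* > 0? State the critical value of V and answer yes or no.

Threshold V = 91.4; K < 91.4, so no, the predator goes extinct.

The predator equation gives dP/dt > 0 only when V > 0.539/0.0059 = 91.4.
Without the predator, V → K = 22.9. Since 22.9 < 91.4, the predator cannot invade.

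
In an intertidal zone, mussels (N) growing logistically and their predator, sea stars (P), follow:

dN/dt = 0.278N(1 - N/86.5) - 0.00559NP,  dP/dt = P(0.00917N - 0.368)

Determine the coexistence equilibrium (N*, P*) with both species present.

N* ≈ 40.1, P* ≈ 26.7

From dP/dt = 0 with P > 0: 0.00917N* = 0.368, so N* = 40.1.
Substitute into dN/dt = 0: 0.278(1 - 40.1/86.5) = 0.00559P*.
The bracket is 0.536, giving P* = 0.149/0.00559 = 26.7.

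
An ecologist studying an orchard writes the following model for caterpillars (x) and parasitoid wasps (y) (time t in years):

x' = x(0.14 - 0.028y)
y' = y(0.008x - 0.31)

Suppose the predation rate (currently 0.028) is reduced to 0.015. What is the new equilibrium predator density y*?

y* ≈ 9.33

At the interior fixed point, setting dx/dt = 0 with x > 0 fixes y* = (prey growth rate)/(xy coefficient) — independent of the other coefficients.
With the change, y* = 0.14/0.015 = 9.33; it rises from 5.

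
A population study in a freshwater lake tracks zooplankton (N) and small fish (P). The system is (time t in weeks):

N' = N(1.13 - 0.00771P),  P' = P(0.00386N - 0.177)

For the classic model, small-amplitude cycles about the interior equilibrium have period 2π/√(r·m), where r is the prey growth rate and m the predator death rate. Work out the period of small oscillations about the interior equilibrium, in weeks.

T ≈ 14 weeks

Here r = 1.13 and m = 0.177, so r·m = 0.2.
ω = √0.2 = 0.447 per week, hence T = 2π/ω ≈ 14 weeks.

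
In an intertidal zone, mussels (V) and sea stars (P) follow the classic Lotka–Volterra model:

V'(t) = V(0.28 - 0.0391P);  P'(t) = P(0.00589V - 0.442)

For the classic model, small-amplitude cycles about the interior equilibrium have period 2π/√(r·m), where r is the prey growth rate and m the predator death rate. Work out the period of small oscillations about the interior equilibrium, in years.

Here r = 0.28 and m = 0.442, so r·m = 0.124.
ω = √0.124 = 0.352 per year, hence T = 2π/ω ≈ 17.9 years.

T ≈ 17.9 years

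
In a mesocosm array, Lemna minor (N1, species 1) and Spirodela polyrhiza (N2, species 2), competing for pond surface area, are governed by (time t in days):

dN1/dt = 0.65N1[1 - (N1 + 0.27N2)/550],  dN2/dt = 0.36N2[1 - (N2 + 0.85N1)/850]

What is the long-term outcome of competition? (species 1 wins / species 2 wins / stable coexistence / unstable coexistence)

stable coexistence

Compare the nullcline intercepts: K1/α12 = 550/0.27 = 2040 > K2 = 850; K2/α21 = 850/0.85 = 1000 > K1 = 550.
Since both inequalities hold, each species can invade when rare, so the interior equilibrium is stable.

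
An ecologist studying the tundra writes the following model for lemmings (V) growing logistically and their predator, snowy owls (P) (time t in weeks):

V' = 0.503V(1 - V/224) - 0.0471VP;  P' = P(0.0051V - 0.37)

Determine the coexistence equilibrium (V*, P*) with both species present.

V* ≈ 72.5, P* ≈ 7.22

From dP/dt = 0 with P > 0: 0.0051V* = 0.37, so V* = 72.5.
Substitute into dV/dt = 0: 0.503(1 - 72.5/224) = 0.0471P*.
The bracket is 0.676, giving P* = 0.34/0.0471 = 7.22.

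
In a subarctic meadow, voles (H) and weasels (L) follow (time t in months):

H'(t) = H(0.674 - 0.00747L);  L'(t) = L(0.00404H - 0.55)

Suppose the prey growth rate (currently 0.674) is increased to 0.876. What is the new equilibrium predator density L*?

L* ≈ 117

At the interior fixed point, setting dH/dt = 0 with H > 0 fixes L* = (prey growth rate)/(HL coefficient) — independent of the other coefficients.
With the change, L* = 0.876/0.00747 = 117; it rises from 90.2.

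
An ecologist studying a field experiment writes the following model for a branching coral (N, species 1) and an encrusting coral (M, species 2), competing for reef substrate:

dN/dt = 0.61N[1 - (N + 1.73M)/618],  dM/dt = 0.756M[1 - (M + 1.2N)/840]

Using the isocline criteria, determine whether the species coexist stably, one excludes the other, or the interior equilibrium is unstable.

Compare the nullcline intercepts: K1/α12 = 618/1.73 = 357 < K2 = 840; K2/α21 = 840/1.2 = 700 > K1 = 618.
Since the inequalities point opposite ways, species 2 can invade but species 1 cannot.

species 2 excludes species 1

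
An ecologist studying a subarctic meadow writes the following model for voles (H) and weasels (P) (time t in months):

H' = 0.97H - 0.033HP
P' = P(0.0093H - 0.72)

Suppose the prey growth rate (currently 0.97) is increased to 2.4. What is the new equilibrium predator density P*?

At the interior fixed point, setting dH/dt = 0 with H > 0 fixes P* = (prey growth rate)/(HP coefficient) — independent of the other coefficients.
With the change, P* = 2.4/0.033 = 72.7; it rises from 29.4.

P* ≈ 72.7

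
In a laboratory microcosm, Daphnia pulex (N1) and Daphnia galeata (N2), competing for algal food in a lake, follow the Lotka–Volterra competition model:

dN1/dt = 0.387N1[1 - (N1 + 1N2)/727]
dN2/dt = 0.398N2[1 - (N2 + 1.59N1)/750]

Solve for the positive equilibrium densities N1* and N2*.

N1* ≈ 39, N2* ≈ 688

Setting both brackets to zero gives the nullclines N1 + 1N2 = 727 and 1.59N1 + N2 = 750.
Substituting N2 = 750 - 1.59N1 into the first: N1(1 - 1·1.59) = 727 - 1·750.
So N1* = -23/-0.59 = 39, and then N2* = 750 - 1.59·39 = 688.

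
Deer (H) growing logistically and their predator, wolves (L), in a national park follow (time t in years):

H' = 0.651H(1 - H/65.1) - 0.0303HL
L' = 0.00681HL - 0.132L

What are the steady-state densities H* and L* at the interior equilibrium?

From dL/dt = 0 with L > 0: 0.00681H* = 0.132, so H* = 19.4.
Substitute into dH/dt = 0: 0.651(1 - 19.4/65.1) = 0.0303L*.
The bracket is 0.702, giving L* = 0.457/0.0303 = 15.1.

H* ≈ 19.4, L* ≈ 15.1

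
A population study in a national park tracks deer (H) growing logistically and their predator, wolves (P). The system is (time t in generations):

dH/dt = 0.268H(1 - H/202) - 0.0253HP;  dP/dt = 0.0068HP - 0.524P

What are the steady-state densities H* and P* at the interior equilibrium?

From dP/dt = 0 with P > 0: 0.0068H* = 0.524, so H* = 77.1.
Substitute into dH/dt = 0: 0.268(1 - 77.1/202) = 0.0253P*.
The bracket is 0.619, giving P* = 0.166/0.0253 = 6.55.

H* ≈ 77.1, P* ≈ 6.55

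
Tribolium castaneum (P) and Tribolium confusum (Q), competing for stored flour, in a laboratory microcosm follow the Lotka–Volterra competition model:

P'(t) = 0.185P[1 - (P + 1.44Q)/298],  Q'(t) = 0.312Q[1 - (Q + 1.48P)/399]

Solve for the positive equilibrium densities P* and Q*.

P* ≈ 244, Q* ≈ 37.2

Setting both brackets to zero gives the nullclines P + 1.44Q = 298 and 1.48P + Q = 399.
Substituting Q = 399 - 1.48P into the first: P(1 - 1.44·1.48) = 298 - 1.44·399.
So P* = -277/-1.13 = 244, and then Q* = 399 - 1.48·244 = 37.2.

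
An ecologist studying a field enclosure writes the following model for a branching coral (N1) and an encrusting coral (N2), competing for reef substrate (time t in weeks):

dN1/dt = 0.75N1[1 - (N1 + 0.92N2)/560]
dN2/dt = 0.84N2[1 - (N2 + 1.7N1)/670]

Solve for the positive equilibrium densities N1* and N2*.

N1* ≈ 100, N2* ≈ 500

Setting both brackets to zero gives the nullclines N1 + 0.92N2 = 560 and 1.7N1 + N2 = 670.
Substituting N2 = 670 - 1.7N1 into the first: N1(1 - 0.92·1.7) = 560 - 0.92·670.
So N1* = -56.4/-0.564 = 100, and then N2* = 670 - 1.7·100 = 500.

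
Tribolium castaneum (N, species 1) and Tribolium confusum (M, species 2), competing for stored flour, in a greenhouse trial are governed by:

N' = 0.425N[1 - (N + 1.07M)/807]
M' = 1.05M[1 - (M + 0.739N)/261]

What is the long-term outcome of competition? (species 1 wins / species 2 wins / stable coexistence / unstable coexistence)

species 1 excludes species 2

Compare the nullcline intercepts: K1/α12 = 807/1.07 = 754 > K2 = 261; K2/α21 = 261/0.739 = 353 < K1 = 807.
Since the inequalities point opposite ways, species 1 can invade but species 2 cannot.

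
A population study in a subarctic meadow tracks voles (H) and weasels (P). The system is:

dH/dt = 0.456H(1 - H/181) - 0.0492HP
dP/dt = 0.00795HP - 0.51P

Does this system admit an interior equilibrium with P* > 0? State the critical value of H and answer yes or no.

The predator equation gives dP/dt > 0 only when H > 0.51/0.00795 = 64.2.
Without the predator, H → K = 181. Since 181 > 64.2, the predator can invade and persist.

Threshold H = 64.2; K > 64.2, so yes, the predator persists.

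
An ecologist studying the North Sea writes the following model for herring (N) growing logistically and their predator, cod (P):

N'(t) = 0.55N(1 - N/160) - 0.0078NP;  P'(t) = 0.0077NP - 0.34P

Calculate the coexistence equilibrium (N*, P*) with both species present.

From dP/dt = 0 with P > 0: 0.0077N* = 0.34, so N* = 44.2.
Substitute into dN/dt = 0: 0.55(1 - 44.2/160) = 0.0078P*.
The bracket is 0.724, giving P* = 0.398/0.0078 = 51.1.

N* ≈ 44.2, P* ≈ 51.1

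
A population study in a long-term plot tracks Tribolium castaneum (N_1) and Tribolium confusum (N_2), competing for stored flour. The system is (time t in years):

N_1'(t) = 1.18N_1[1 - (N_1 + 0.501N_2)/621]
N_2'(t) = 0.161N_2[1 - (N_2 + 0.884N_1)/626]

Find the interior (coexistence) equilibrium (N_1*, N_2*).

Setting both brackets to zero gives the nullclines N_1 + 0.501N_2 = 621 and 0.884N_1 + N_2 = 626.
Substituting N_2 = 626 - 0.884N_1 into the first: N_1(1 - 0.501·0.884) = 621 - 0.501·626.
So N_1* = 307/0.557 = 552, and then N_2* = 626 - 0.884·552 = 138.

N_1* ≈ 552, N_2* ≈ 138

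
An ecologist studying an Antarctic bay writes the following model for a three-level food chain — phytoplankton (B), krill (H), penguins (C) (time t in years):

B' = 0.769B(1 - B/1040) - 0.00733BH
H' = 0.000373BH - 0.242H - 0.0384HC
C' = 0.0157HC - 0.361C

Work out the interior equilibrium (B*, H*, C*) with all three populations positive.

From dC/dt = 0: 0.0157H* = 0.361, so H* = 23.
From dB/dt = 0: 0.769(1 - B*/1040) = 0.00733·23, giving B* = 1040·(1 - 0.219) = 812.
From dH/dt = 0: 0.000373·812 - 0.242 = 0.0384C*, so C* = 0.0609/0.0384 = 1.59.

B* ≈ 812, H* ≈ 23, C* ≈ 1.59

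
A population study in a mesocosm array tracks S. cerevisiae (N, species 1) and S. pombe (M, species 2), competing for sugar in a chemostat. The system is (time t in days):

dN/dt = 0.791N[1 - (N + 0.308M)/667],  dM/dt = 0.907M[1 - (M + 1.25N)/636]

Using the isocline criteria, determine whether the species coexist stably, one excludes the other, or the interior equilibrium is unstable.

Compare the nullcline intercepts: K1/α12 = 667/0.308 = 2170 > K2 = 636; K2/α21 = 636/1.25 = 509 < K1 = 667.
Since the inequalities point opposite ways, species 1 can invade but species 2 cannot.

species 1 excludes species 2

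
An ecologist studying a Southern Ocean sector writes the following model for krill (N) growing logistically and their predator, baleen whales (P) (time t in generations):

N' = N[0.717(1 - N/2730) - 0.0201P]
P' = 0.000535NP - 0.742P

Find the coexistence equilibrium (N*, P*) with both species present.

From dP/dt = 0 with P > 0: 0.000535N* = 0.742, so N* = 1390.
Substitute into dN/dt = 0: 0.717(1 - 1390/2730) = 0.0201P*.
The bracket is 0.492, giving P* = 0.353/0.0201 = 17.5.

N* ≈ 1390, P* ≈ 17.5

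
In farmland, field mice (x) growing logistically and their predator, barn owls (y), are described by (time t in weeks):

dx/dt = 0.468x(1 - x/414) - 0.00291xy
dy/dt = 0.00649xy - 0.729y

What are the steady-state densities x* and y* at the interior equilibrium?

From dy/dt = 0 with y > 0: 0.00649x* = 0.729, so x* = 112.
Substitute into dx/dt = 0: 0.468(1 - 112/414) = 0.00291y*.
The bracket is 0.729, giving y* = 0.341/0.00291 = 117.

x* ≈ 112, y* ≈ 117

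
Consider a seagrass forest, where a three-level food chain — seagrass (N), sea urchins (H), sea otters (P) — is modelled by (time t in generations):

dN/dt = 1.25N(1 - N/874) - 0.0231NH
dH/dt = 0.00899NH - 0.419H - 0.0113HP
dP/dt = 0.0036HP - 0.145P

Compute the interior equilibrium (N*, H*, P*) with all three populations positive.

From dP/dt = 0: 0.0036H* = 0.145, so H* = 40.3.
From dN/dt = 0: 1.25(1 - N*/874) = 0.0231·40.3, giving N* = 874·(1 - 0.744) = 223.
From dH/dt = 0: 0.00899·223 - 0.419 = 0.0113P*, so P* = 1.59/0.0113 = 141.

N* ≈ 223, H* ≈ 40.3, P* ≈ 141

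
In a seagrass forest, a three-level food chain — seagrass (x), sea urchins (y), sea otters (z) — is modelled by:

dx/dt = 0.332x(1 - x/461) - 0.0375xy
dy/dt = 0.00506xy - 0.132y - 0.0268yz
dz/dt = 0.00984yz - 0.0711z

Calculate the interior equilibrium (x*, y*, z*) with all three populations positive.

From dz/dt = 0: 0.00984y* = 0.0711, so y* = 7.23.
From dx/dt = 0: 0.332(1 - x*/461) = 0.0375·7.23, giving x* = 461·(1 - 0.816) = 84.8.
From dy/dt = 0: 0.00506·84.8 - 0.132 = 0.0268z*, so z* = 0.297/0.0268 = 11.1.

x* ≈ 84.8, y* ≈ 7.23, z* ≈ 11.1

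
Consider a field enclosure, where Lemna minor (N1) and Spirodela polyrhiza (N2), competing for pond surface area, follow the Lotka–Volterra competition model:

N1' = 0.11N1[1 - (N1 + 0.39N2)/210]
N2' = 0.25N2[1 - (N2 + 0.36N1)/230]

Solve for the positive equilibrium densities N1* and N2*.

N1* ≈ 140, N2* ≈ 180

Setting both brackets to zero gives the nullclines N1 + 0.39N2 = 210 and 0.36N1 + N2 = 230.
Substituting N2 = 230 - 0.36N1 into the first: N1(1 - 0.39·0.36) = 210 - 0.39·230.
So N1* = 120/0.86 = 140, and then N2* = 230 - 0.36·140 = 180.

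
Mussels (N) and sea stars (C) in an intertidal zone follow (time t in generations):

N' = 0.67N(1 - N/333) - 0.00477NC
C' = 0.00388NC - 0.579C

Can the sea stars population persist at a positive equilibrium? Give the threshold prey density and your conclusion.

The predator equation gives dC/dt > 0 only when N > 0.579/0.00388 = 149.
Without the predator, N → K = 333. Since 333 > 149, the predator can invade and persist.

Threshold N = 149; K > 149, so yes, the predator persists.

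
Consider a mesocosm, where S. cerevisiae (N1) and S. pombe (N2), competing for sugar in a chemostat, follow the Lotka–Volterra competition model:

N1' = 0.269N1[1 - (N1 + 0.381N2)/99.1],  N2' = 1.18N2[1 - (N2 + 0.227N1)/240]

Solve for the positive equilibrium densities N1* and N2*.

N1* ≈ 8.39, N2* ≈ 238

Setting both brackets to zero gives the nullclines N1 + 0.381N2 = 99.1 and 0.227N1 + N2 = 240.
Substituting N2 = 240 - 0.227N1 into the first: N1(1 - 0.381·0.227) = 99.1 - 0.381·240.
So N1* = 7.66/0.914 = 8.39, and then N2* = 240 - 0.227·8.39 = 238.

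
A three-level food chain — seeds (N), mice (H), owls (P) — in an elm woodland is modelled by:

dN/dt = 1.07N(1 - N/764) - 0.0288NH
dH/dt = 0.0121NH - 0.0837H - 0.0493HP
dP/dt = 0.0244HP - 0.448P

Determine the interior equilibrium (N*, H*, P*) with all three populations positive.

From dP/dt = 0: 0.0244H* = 0.448, so H* = 18.4.
From dN/dt = 0: 1.07(1 - N*/764) = 0.0288·18.4, giving N* = 764·(1 - 0.494) = 386.
From dH/dt = 0: 0.0121·386 - 0.0837 = 0.0493P*, so P* = 4.59/0.0493 = 93.1.

N* ≈ 386, H* ≈ 18.4, P* ≈ 93.1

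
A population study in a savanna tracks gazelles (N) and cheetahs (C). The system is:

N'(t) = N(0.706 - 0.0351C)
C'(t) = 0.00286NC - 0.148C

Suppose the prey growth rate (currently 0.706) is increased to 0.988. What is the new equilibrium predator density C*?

C* ≈ 28.1

At the interior fixed point, setting dN/dt = 0 with N > 0 fixes C* = (prey growth rate)/(NC coefficient) — independent of the other coefficients.
With the change, C* = 0.988/0.0351 = 28.1; it rises from 20.1.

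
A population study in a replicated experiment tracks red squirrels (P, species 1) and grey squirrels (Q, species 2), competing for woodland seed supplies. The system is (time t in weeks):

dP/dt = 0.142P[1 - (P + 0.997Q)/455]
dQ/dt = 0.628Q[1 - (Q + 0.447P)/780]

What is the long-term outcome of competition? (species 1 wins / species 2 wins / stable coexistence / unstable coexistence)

Compare the nullcline intercepts: K1/α12 = 455/0.997 = 456 < K2 = 780; K2/α21 = 780/0.447 = 1740 > K1 = 455.
Since the inequalities point opposite ways, species 2 can invade but species 1 cannot.

species 2 excludes species 1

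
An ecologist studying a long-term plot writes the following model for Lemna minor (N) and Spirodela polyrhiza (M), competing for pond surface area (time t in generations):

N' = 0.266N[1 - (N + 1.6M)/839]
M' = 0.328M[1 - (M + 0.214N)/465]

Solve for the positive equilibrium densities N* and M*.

Setting both brackets to zero gives the nullclines N + 1.6M = 839 and 0.214N + M = 465.
Substituting M = 465 - 0.214N into the first: N(1 - 1.6·0.214) = 839 - 1.6·465.
So N* = 95/0.658 = 144, and then M* = 465 - 0.214·144 = 434.

N* ≈ 144, M* ≈ 434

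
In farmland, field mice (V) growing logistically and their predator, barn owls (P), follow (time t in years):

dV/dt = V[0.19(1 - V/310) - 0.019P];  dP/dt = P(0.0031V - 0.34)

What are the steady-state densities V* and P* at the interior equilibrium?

From dP/dt = 0 with P > 0: 0.0031V* = 0.34, so V* = 110.
Substitute into dV/dt = 0: 0.19(1 - 110/310) = 0.019P*.
The bracket is 0.646, giving P* = 0.123/0.019 = 6.46.

V* ≈ 110, P* ≈ 6.46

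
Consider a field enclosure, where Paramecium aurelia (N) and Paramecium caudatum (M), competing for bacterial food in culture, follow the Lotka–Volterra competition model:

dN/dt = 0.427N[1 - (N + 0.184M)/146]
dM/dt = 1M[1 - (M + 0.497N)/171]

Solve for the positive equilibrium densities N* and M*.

N* ≈ 126, M* ≈ 108

Setting both brackets to zero gives the nullclines N + 0.184M = 146 and 0.497N + M = 171.
Substituting M = 171 - 0.497N into the first: N(1 - 0.184·0.497) = 146 - 0.184·171.
So N* = 115/0.909 = 126, and then M* = 171 - 0.497·126 = 108.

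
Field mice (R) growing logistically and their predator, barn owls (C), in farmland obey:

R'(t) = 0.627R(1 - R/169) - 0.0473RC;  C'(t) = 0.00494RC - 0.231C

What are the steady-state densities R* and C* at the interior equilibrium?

R* ≈ 46.8, C* ≈ 9.59

From dC/dt = 0 with C > 0: 0.00494R* = 0.231, so R* = 46.8.
Substitute into dR/dt = 0: 0.627(1 - 46.8/169) = 0.0473C*.
The bracket is 0.723, giving C* = 0.454/0.0473 = 9.59.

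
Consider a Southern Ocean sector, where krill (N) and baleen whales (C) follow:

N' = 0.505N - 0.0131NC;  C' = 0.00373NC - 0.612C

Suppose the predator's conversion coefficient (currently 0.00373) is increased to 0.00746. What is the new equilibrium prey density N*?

At the interior fixed point, setting dC/dt = 0 with C > 0 fixes N* = (predator death rate)/(NC coefficient) — independent of the other coefficients.
With the change, N* = 0.612/0.00746 = 82; it falls from 164.

N* ≈ 82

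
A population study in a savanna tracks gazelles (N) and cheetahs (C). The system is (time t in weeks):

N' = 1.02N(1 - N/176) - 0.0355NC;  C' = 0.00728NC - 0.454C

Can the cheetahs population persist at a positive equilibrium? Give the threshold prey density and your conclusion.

Threshold N = 62.4; K > 62.4, so yes, the predator persists.

The predator equation gives dC/dt > 0 only when N > 0.454/0.00728 = 62.4.
Without the predator, N → K = 176. Since 176 > 62.4, the predator can invade and persist.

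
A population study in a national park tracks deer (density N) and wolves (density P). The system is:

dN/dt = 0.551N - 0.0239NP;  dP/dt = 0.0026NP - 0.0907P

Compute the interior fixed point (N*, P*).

Set dP/dt = 0 with P > 0: 0.0026N - 0.0907 = 0, so N* = 0.0907/0.0026 = 34.9.
Set dN/dt = 0 with N > 0: 0.551 - 0.0239P = 0, so P* = 0.551/0.0239 = 23.1.

N* ≈ 34.9, P* ≈ 23.1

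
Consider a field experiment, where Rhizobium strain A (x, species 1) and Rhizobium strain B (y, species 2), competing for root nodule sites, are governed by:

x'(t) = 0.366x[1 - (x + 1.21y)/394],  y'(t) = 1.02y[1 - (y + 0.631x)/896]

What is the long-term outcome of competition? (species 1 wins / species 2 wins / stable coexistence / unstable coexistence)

Compare the nullcline intercepts: K1/α12 = 394/1.21 = 326 < K2 = 896; K2/α21 = 896/0.631 = 1420 > K1 = 394.
Since the inequalities point opposite ways, species 2 can invade but species 1 cannot.

species 2 excludes species 1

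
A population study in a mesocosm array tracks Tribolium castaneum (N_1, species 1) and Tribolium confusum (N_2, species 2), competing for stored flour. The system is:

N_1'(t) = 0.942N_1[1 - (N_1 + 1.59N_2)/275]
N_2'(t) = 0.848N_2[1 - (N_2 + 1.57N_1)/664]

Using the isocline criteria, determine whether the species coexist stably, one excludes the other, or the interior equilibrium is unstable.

species 2 excludes species 1

Compare the nullcline intercepts: K1/α12 = 275/1.59 = 173 < K2 = 664; K2/α21 = 664/1.57 = 423 > K1 = 275.
Since the inequalities point opposite ways, species 2 can invade but species 1 cannot.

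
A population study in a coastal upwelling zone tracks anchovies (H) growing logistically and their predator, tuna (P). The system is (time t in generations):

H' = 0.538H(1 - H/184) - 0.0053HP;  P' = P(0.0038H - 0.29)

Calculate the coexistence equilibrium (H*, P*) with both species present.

From dP/dt = 0 with P > 0: 0.0038H* = 0.29, so H* = 76.3.
Substitute into dH/dt = 0: 0.538(1 - 76.3/184) = 0.0053P*.
The bracket is 0.585, giving P* = 0.315/0.0053 = 59.4.

H* ≈ 76.3, P* ≈ 59.4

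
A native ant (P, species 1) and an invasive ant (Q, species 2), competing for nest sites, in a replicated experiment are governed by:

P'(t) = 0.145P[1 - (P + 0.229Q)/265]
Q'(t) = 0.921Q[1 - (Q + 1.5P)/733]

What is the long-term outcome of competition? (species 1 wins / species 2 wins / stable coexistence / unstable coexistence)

Compare the nullcline intercepts: K1/α12 = 265/0.229 = 1160 > K2 = 733; K2/α21 = 733/1.5 = 489 > K1 = 265.
Since both inequalities hold, each species can invade when rare, so the interior equilibrium is stable.

stable coexistence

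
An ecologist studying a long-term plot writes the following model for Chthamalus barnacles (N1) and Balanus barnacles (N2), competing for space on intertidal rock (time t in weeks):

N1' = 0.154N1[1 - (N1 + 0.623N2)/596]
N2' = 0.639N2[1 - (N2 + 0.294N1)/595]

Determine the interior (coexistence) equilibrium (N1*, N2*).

N1* ≈ 276, N2* ≈ 514

Setting both brackets to zero gives the nullclines N1 + 0.623N2 = 596 and 0.294N1 + N2 = 595.
Substituting N2 = 595 - 0.294N1 into the first: N1(1 - 0.623·0.294) = 596 - 0.623·595.
So N1* = 225/0.817 = 276, and then N2* = 595 - 0.294·276 = 514.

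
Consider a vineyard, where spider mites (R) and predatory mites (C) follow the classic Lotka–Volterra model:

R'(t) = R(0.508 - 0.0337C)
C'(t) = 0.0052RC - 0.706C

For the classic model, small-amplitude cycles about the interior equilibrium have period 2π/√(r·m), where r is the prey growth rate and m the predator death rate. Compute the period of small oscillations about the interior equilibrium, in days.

T ≈ 10.5 days

Here r = 0.508 and m = 0.706, so r·m = 0.359.
ω = √0.359 = 0.599 per day, hence T = 2π/ω ≈ 10.5 days.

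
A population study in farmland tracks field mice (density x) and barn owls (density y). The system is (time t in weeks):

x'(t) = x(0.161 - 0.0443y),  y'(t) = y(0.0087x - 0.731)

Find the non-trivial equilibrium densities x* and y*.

x* ≈ 84, y* ≈ 3.63

Set dy/dt = 0 with y > 0: 0.0087x - 0.731 = 0, so x* = 0.731/0.0087 = 84.
Set dx/dt = 0 with x > 0: 0.161 - 0.0443y = 0, so y* = 0.161/0.0443 = 3.63.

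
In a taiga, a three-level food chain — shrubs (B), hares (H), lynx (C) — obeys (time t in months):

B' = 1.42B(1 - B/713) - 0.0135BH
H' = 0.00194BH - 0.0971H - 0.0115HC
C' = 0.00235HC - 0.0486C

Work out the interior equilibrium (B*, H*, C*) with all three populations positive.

B* ≈ 573, H* ≈ 20.7, C* ≈ 88.2

From dC/dt = 0: 0.00235H* = 0.0486, so H* = 20.7.
From dB/dt = 0: 1.42(1 - B*/713) = 0.0135·20.7, giving B* = 713·(1 - 0.197) = 573.
From dH/dt = 0: 0.00194·573 - 0.0971 = 0.0115C*, so C* = 1.01/0.0115 = 88.2.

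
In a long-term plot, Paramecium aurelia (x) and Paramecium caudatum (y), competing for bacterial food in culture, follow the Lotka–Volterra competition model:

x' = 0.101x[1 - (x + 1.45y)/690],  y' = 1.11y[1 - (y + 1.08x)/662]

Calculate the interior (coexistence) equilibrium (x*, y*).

x* ≈ 477, y* ≈ 147

Setting both brackets to zero gives the nullclines x + 1.45y = 690 and 1.08x + y = 662.
Substituting y = 662 - 1.08x into the first: x(1 - 1.45·1.08) = 690 - 1.45·662.
So x* = -270/-0.566 = 477, and then y* = 662 - 1.08·477 = 147.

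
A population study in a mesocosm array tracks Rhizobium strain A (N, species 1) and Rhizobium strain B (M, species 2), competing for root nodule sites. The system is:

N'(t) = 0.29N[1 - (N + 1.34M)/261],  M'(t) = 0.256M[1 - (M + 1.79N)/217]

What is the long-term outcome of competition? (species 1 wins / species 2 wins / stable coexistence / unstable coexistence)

Compare the nullcline intercepts: K1/α12 = 261/1.34 = 195 < K2 = 217; K2/α21 = 217/1.79 = 121 < K1 = 261.
Since both are reversed, neither can invade when rare; the interior point is a saddle.

unstable coexistence (outcome depends on initial conditions)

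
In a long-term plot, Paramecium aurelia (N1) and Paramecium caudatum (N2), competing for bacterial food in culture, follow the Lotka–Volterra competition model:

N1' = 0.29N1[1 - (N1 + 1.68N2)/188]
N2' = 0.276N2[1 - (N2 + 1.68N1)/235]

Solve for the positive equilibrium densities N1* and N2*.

Setting both brackets to zero gives the nullclines N1 + 1.68N2 = 188 and 1.68N1 + N2 = 235.
Substituting N2 = 235 - 1.68N1 into the first: N1(1 - 1.68·1.68) = 188 - 1.68·235.
So N1* = -207/-1.82 = 113, and then N2* = 235 - 1.68·113 = 44.4.

N1* ≈ 113, N2* ≈ 44.4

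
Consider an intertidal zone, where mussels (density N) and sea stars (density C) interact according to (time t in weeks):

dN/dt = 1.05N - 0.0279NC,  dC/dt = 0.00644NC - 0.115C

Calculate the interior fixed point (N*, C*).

Set dC/dt = 0 with C > 0: 0.00644N - 0.115 = 0, so N* = 0.115/0.00644 = 17.9.
Set dN/dt = 0 with N > 0: 1.05 - 0.0279C = 0, so C* = 1.05/0.0279 = 37.6.

N* ≈ 17.9, C* ≈ 37.6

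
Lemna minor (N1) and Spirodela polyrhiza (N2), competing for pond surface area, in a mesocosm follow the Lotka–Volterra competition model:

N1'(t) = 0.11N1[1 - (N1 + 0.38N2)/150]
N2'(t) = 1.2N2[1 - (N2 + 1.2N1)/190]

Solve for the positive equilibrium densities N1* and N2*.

Setting both brackets to zero gives the nullclines N1 + 0.38N2 = 150 and 1.2N1 + N2 = 190.
Substituting N2 = 190 - 1.2N1 into the first: N1(1 - 0.38·1.2) = 150 - 0.38·190.
So N1* = 77.8/0.544 = 143, and then N2* = 190 - 1.2·143 = 18.4.

N1* ≈ 143, N2* ≈ 18.4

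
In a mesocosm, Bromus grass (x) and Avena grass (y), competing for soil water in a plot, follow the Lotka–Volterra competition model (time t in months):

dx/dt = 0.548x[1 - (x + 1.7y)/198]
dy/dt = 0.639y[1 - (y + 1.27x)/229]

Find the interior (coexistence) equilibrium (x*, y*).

x* ≈ 165, y* ≈ 19.4

Setting both brackets to zero gives the nullclines x + 1.7y = 198 and 1.27x + y = 229.
Substituting y = 229 - 1.27x into the first: x(1 - 1.7·1.27) = 198 - 1.7·229.
So x* = -191/-1.16 = 165, and then y* = 229 - 1.27·165 = 19.4.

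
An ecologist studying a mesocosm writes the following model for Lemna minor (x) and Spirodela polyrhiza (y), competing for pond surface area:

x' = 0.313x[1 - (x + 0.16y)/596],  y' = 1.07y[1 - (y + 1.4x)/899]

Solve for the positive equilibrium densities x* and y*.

Setting both brackets to zero gives the nullclines x + 0.16y = 596 and 1.4x + y = 899.
Substituting y = 899 - 1.4x into the first: x(1 - 0.16·1.4) = 596 - 0.16·899.
So x* = 452/0.776 = 583, and then y* = 899 - 1.4·583 = 83.2.

x* ≈ 583, y* ≈ 83.2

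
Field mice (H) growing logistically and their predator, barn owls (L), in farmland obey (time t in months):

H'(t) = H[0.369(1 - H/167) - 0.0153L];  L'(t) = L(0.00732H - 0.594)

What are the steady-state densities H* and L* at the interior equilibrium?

H* ≈ 81.1, L* ≈ 12.4

From dL/dt = 0 with L > 0: 0.00732H* = 0.594, so H* = 81.1.
Substitute into dH/dt = 0: 0.369(1 - 81.1/167) = 0.0153L*.
The bracket is 0.514, giving L* = 0.19/0.0153 = 12.4.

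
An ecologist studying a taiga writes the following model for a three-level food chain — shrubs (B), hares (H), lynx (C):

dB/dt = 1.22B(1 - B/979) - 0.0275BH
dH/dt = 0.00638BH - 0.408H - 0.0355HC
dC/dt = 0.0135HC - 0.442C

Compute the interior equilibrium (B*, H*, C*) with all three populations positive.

B* ≈ 256, H* ≈ 32.7, C* ≈ 34.6

From dC/dt = 0: 0.0135H* = 0.442, so H* = 32.7.
From dB/dt = 0: 1.22(1 - B*/979) = 0.0275·32.7, giving B* = 979·(1 - 0.738) = 256.
From dH/dt = 0: 0.00638·256 - 0.408 = 0.0355C*, so C* = 1.23/0.0355 = 34.6.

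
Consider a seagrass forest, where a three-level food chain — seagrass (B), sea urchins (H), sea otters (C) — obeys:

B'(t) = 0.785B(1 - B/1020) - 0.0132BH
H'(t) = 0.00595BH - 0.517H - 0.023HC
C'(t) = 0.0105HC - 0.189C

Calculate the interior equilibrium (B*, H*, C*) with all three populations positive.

From dC/dt = 0: 0.0105H* = 0.189, so H* = 18.
From dB/dt = 0: 0.785(1 - B*/1020) = 0.0132·18, giving B* = 1020·(1 - 0.303) = 711.
From dH/dt = 0: 0.00595·711 - 0.517 = 0.023C*, so C* = 3.72/0.023 = 162.

B* ≈ 711, H* ≈ 18, C* ≈ 162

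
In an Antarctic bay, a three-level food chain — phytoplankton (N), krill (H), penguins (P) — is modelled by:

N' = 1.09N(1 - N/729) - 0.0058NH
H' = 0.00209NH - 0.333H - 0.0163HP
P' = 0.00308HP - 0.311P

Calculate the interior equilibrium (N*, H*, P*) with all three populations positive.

From dP/dt = 0: 0.00308H* = 0.311, so H* = 101.
From dN/dt = 0: 1.09(1 - N*/729) = 0.0058·101, giving N* = 729·(1 - 0.537) = 337.
From dH/dt = 0: 0.00209·337 - 0.333 = 0.0163P*, so P* = 0.372/0.0163 = 22.8.

N* ≈ 337, H* ≈ 101, P* ≈ 22.8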